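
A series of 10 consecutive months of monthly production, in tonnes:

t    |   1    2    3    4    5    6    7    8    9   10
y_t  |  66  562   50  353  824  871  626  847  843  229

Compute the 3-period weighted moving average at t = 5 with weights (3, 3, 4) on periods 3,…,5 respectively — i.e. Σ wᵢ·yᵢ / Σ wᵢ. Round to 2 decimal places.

Weighted sum: 3·50 + 3·353 + 4·824 = 150 + 1059 + 3296 = 4505
Weight total: 3 + 3 + 4 = 10
WMA = 4505 / 10 = 450.50

450.50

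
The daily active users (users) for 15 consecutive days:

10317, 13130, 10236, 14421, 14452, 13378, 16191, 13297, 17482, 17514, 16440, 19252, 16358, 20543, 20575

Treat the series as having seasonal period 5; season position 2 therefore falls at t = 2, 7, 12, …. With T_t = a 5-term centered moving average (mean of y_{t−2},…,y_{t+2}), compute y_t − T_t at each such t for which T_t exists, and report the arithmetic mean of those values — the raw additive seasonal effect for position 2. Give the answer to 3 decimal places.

Season position 2 occurs at t = 7, 12 (where T_t is defined).
t=7: T_7 = 14960.00000; y_7 − T_7 = 16191 − 14960.00000 = 1231.00000
t=12: T_12 = 18021.40000; y_12 − T_12 = 19252 − 18021.40000 = 1230.60000
Mean deviation: (1231.00000 + 1230.60000) / 2 = 1230.800

1230.800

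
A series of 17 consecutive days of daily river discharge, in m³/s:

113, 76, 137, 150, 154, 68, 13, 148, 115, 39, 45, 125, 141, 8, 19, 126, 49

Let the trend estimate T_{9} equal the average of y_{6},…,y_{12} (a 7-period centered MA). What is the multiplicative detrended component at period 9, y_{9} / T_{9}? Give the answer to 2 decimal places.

Trend T_9 = (68 + 13 + 148 + 115 + 39 + 45 + 125) / 7 = 553/7 = 79.0000
Ratio to trend: 115 / 79.0000 = 1.46

1.46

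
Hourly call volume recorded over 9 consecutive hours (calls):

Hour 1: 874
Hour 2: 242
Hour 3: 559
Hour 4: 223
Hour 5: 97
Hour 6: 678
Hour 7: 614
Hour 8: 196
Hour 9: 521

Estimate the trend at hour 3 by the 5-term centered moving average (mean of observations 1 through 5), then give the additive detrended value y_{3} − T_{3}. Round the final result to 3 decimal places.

160.000

Trend T_3 = (874 + 242 + 559 + 223 + 97) / 5 = 1995/5 = 399.00000
Detrended value: 559 − 399.00000 = 160.000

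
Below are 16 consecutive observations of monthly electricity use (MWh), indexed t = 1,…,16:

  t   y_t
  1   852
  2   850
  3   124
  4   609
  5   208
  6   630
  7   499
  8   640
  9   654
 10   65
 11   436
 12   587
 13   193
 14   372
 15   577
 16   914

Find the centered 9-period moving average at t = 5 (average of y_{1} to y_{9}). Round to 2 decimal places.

562.89

Sum of periods 1–9: 852 + 850 + 124 + 609 + 208 + 630 + 499 + 640 + 654 = 5066
Divide by 9: 5066 / 9 = 562.89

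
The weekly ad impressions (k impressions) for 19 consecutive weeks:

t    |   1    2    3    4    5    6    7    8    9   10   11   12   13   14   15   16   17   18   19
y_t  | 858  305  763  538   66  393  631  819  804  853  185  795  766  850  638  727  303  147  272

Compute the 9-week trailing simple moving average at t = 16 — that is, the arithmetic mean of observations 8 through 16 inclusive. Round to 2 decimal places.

Sum of periods 8–16: 819 + 804 + 853 + 185 + 795 + 766 + 850 + 638 + 727 = 6437
Divide by 9: 6437 / 9 = 715.22

715.22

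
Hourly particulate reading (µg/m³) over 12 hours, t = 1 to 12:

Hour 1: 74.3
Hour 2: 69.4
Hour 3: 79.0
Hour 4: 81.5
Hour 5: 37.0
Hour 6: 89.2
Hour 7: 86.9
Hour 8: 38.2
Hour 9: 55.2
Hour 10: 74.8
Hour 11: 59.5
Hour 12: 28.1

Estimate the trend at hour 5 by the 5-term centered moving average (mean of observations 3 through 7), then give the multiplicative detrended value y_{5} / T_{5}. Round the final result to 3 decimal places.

0.495

Trend T_5 = (79.0 + 81.5 + 37.0 + 89.2 + 86.9) / 5 = 373.6/5 = 74.72000
Ratio to trend: 37.0 / 74.72000 = 0.495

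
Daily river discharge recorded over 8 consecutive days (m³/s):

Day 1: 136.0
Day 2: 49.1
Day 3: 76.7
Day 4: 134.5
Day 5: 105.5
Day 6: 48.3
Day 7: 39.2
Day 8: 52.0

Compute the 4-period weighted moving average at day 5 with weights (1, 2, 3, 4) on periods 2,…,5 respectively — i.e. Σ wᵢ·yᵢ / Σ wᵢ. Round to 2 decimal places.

102.80

Weighted sum: 1·49.1 + 2·76.7 + 3·134.5 + 4·105.5 = 49.1 + 153.4 + 403.5 + 422.0 = 1028.0
Weight total: 1 + 2 + 3 + 4 = 10
WMA = 1028.0 / 10 = 102.80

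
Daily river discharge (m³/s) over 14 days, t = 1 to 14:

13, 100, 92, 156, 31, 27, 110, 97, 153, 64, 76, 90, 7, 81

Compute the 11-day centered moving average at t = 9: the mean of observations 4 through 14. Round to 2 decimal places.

81.09

Sum of periods 4–14: 156 + 31 + 27 + 110 + 97 + 153 + 64 + 76 + 90 + 7 + 81 = 892
Divide by 11: 892 / 11 = 81.09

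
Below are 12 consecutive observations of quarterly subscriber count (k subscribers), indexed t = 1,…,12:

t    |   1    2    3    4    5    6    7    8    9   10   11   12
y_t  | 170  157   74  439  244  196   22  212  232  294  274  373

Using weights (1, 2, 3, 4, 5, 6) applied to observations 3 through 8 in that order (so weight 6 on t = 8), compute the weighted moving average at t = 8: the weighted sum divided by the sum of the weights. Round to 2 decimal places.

Weighted sum: 1·74 + 2·439 + 3·244 + 4·196 + 5·22 + 6·212 = 74 + 878 + 732 + 784 + 110 + 1272 = 3850
Weight total: 1 + 2 + 3 + 4 + 5 + 6 = 21
WMA = 3850 / 21 = 183.33

183.33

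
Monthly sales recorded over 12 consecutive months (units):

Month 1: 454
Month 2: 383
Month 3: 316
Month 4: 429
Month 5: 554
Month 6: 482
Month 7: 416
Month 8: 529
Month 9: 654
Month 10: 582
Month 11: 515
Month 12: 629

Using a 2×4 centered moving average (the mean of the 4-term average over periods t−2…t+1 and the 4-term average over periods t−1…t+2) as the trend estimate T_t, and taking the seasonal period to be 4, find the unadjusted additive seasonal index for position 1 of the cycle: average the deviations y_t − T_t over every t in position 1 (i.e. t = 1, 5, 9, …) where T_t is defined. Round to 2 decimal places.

Season position 1 occurs at t = 5, 9 (where T_t is defined).
t=5: T_5 = 457.7500; y_5 − T_5 = 554 − 457.7500 = 96.2500
t=9: T_9 = 557.6250; y_9 − T_9 = 654 − 557.6250 = 96.3750
Mean deviation: (96.2500 + 96.3750) / 2 = 96.31

96.31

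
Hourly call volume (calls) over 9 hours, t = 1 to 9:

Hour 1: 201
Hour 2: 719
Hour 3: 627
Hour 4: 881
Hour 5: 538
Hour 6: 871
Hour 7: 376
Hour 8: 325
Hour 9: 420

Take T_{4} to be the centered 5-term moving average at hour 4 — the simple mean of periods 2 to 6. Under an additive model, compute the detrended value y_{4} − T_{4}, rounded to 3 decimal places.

Trend T_4 = (719 + 627 + 881 + 538 + 871) / 5 = 3636/5 = 727.20000
Detrended value: 881 − 727.20000 = 153.800

153.800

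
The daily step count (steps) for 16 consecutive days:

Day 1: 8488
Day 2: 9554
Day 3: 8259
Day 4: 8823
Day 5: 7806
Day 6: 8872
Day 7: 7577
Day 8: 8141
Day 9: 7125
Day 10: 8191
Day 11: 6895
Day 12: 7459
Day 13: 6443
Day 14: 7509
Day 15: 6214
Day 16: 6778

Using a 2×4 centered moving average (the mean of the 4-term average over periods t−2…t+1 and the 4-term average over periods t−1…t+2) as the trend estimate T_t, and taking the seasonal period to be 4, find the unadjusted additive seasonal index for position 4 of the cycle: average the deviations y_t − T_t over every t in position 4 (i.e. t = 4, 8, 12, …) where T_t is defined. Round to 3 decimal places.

Season position 4 occurs at t = 4, 8, 12 (where T_t is defined).
t=4: T_4 = 8525.25000; y_4 − T_4 = 8823 − 8525.25000 = 297.75000
t=8: T_8 = 7843.62500; y_8 − T_8 = 8141 − 7843.62500 = 297.37500
t=12: T_12 = 7161.75000; y_12 − T_12 = 7459 − 7161.75000 = 297.25000
Mean deviation: (297.75000 + 297.37500 + 297.25000) / 3 = 297.458

297.458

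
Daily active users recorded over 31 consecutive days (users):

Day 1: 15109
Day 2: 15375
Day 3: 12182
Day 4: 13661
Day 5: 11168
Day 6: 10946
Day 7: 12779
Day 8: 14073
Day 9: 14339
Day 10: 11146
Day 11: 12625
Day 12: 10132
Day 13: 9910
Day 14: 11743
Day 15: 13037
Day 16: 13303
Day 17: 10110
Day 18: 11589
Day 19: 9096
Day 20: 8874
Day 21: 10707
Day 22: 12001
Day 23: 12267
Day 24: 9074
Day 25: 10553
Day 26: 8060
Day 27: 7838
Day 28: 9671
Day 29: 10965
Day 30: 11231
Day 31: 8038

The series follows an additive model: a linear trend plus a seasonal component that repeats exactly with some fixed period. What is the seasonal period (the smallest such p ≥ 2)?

First differences y_{t+1} − y_t: 266, -3193, 1479, -2493, -222, 1833, 1294, 266, -3193, 1479, -2493, -222, 1833, 1294, 266, -3193, …
The difference pattern repeats every 7 terms and not for any smaller step, so p = 7.

7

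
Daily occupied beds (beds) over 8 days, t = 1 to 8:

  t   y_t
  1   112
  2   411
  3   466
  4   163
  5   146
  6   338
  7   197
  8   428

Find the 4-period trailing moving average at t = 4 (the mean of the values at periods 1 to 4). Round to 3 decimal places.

Sum of periods 1–4: 112 + 411 + 466 + 163 = 1152
Divide by 4: 1152 / 4 = 288.000

288.000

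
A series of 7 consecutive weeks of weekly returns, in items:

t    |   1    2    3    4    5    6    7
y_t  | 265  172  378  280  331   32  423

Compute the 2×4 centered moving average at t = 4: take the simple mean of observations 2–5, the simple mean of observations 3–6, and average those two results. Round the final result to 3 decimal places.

272.750

Sum over 2–5: 172 + 378 + 280 + 331 = 1161
Sum over 3–6: 378 + 280 + 331 + 32 = 1021
CMA at t=4 = (1161 + 1021) / (2·4) = 2182 / 8 = 272.750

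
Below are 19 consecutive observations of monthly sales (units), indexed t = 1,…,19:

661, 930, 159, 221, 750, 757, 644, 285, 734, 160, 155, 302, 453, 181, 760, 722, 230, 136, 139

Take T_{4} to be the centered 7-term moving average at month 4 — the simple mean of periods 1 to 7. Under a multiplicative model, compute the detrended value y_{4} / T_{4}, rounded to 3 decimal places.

Trend T_4 = (661 + 930 + 159 + 221 + 750 + 757 + 644) / 7 = 4122/7 = 588.85714
Ratio to trend: 221 / 588.85714 = 0.375

0.375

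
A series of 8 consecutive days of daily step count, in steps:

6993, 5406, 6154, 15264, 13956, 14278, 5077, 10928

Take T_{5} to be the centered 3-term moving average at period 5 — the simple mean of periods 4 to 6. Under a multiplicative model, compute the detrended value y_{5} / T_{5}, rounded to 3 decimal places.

0.963

Trend T_5 = (15264 + 13956 + 14278) / 3 = 43498/3 = 14499.33333
Ratio to trend: 13956 / 14499.33333 = 0.963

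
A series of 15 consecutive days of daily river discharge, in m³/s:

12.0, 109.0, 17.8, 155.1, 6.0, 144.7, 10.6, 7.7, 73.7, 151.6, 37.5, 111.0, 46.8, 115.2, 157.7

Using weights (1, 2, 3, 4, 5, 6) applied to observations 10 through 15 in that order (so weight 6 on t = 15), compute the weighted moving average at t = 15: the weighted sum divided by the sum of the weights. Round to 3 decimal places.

Weighted sum: 1·151.6 + 2·37.5 + 3·111.0 + 4·46.8 + 5·115.2 + 6·157.7 = 151.6 + 75.0 + 333.0 + 187.2 + 576.0 + 946.2 = 2269.0
Weight total: 1 + 2 + 3 + 4 + 5 + 6 = 21
WMA = 2269.0 / 21 = 108.048

108.048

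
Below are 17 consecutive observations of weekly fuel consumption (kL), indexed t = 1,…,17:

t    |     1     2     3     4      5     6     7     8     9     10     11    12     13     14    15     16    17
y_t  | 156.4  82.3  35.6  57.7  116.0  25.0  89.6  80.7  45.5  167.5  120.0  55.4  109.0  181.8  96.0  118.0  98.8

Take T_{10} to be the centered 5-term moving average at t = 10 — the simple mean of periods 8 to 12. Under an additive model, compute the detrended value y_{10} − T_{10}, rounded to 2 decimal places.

73.68

Trend T_10 = (80.7 + 45.5 + 167.5 + 120.0 + 55.4) / 5 = 469.1/5 = 93.8200
Detrended value: 167.5 − 93.8200 = 73.68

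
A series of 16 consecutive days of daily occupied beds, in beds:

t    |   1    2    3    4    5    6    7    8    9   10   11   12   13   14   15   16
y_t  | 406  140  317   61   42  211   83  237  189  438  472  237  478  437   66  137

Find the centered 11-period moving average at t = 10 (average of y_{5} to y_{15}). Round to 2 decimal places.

262.73

Sum of periods 5–15: 42 + 211 + 83 + 237 + 189 + 438 + 472 + 237 + 478 + 437 + 66 = 2890
Divide by 11: 2890 / 11 = 262.73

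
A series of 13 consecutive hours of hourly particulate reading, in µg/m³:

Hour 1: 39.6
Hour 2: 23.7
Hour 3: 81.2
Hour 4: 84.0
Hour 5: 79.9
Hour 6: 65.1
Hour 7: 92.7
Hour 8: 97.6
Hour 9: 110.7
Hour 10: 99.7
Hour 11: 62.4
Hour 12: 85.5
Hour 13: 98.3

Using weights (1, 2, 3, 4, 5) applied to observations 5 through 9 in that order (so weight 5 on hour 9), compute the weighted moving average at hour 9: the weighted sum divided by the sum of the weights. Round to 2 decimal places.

Weighted sum: 1·79.9 + 2·65.1 + 3·92.7 + 4·97.6 + 5·110.7 = 79.9 + 130.2 + 278.1 + 390.4 + 553.5 = 1432.1
Weight total: 1 + 2 + 3 + 4 + 5 = 15
WMA = 1432.1 / 15 = 95.47

95.47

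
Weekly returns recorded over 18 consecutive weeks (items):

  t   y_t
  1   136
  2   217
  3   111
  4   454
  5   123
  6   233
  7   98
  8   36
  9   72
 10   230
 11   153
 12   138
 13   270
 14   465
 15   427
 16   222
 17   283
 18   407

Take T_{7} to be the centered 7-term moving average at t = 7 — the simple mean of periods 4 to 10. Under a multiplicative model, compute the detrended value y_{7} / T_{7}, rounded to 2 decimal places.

0.55

Trend T_7 = (454 + 123 + 233 + 98 + 36 + 72 + 230) / 7 = 1246/7 = 178.0000
Ratio to trend: 98 / 178.0000 = 0.55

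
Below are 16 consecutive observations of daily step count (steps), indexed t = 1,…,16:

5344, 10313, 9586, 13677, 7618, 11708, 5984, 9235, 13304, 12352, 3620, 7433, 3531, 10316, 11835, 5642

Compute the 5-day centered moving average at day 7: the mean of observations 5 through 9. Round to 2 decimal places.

9569.80

Sum of periods 5–9: 7618 + 11708 + 5984 + 9235 + 13304 = 47849
Divide by 5: 47849 / 5 = 9569.80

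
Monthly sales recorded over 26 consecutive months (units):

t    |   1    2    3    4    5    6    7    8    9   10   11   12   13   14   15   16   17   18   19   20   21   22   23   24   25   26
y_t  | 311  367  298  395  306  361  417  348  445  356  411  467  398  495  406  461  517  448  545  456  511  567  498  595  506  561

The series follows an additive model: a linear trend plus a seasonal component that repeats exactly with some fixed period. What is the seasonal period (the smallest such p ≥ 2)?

5

First differences y_{t+1} − y_t: 56, -69, 97, -89, 55, 56, -69, 97, -89, 55, 56, -69, …
The difference pattern repeats every 5 terms and not for any smaller step, so p = 5.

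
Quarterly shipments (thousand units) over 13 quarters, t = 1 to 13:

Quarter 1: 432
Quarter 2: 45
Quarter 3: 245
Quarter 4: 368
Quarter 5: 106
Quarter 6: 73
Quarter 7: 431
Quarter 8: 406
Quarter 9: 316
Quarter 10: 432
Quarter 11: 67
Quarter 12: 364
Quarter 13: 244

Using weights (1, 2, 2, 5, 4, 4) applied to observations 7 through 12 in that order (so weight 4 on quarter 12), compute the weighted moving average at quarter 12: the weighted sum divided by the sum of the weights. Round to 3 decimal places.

Weighted sum: 1·431 + 2·406 + 2·316 + 5·432 + 4·67 + 4·364 = 431 + 812 + 632 + 2160 + 268 + 1456 = 5759
Weight total: 1 + 2 + 2 + 5 + 4 + 4 = 18
WMA = 5759 / 18 = 319.944

319.944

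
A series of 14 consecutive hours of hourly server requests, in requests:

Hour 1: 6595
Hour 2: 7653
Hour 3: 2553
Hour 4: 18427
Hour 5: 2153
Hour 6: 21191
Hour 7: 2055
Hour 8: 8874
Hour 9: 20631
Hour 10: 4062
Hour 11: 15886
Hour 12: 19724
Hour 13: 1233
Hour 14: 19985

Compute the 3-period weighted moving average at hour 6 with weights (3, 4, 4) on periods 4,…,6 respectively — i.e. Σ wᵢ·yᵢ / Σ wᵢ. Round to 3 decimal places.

13514.273

Weighted sum: 3·18427 + 4·2153 + 4·21191 = 55281 + 8612 + 84764 = 148657
Weight total: 3 + 4 + 4 = 11
WMA = 148657 / 11 = 13514.273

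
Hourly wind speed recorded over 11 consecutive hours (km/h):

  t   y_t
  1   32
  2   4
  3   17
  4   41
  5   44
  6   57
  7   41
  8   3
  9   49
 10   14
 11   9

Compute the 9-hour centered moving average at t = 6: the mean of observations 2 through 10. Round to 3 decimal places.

30.000

Sum of periods 2–10: 4 + 17 + 41 + 44 + 57 + 41 + 3 + 49 + 14 = 270
Divide by 9: 270 / 9 = 30.000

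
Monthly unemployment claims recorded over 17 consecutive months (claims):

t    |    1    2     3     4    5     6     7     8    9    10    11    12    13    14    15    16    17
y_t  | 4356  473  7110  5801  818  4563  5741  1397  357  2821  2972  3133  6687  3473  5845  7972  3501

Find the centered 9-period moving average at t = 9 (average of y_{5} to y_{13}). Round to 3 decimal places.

3165.444

Sum of periods 5–13: 818 + 4563 + 5741 + 1397 + 357 + 2821 + 2972 + 3133 + 6687 = 28489
Divide by 9: 28489 / 9 = 3165.444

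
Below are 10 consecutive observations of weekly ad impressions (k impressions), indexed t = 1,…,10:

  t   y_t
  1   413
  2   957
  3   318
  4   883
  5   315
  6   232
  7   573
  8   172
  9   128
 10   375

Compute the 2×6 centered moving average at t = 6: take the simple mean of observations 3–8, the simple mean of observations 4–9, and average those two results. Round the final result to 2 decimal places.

399.67

Sum over 3–8: 318 + 883 + 315 + 232 + 573 + 172 = 2493
Sum over 4–9: 883 + 315 + 232 + 573 + 172 + 128 = 2303
CMA at t=6 = (2493 + 2303) / (2·6) = 4796 / 12 = 399.67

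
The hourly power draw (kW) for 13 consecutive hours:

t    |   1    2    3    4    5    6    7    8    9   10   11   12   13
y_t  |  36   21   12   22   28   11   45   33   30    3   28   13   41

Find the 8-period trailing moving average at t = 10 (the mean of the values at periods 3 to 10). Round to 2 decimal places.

Sum of periods 3–10: 12 + 22 + 28 + 11 + 45 + 33 + 30 + 3 = 184
Divide by 8: 184 / 8 = 23.00

23.00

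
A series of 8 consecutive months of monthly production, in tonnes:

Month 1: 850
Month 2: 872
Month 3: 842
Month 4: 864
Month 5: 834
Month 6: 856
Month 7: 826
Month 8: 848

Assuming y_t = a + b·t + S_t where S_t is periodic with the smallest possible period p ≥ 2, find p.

First differences y_{t+1} − y_t: 22, -30, 22, -30, 22, -30, …
The difference pattern repeats every 2 terms and not for any smaller step, so p = 2.

2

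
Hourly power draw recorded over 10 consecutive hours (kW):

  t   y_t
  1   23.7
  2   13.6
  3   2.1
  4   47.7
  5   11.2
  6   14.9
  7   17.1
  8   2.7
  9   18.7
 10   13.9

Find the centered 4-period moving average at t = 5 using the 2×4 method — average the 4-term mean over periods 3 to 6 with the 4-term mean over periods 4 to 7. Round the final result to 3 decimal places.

20.850

Sum over 3–6: 2.1 + 47.7 + 11.2 + 14.9 = 75.9
Sum over 4–7: 47.7 + 11.2 + 14.9 + 17.1 = 90.9
CMA at t=5 = (75.9 + 90.9) / (2·4) = 166.8 / 8 = 20.850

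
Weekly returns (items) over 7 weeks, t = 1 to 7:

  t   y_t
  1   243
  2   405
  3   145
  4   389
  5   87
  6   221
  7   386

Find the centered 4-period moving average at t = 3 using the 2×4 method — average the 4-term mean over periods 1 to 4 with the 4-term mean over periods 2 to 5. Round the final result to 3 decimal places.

Sum over 1–4: 243 + 405 + 145 + 389 = 1182
Sum over 2–5: 405 + 145 + 389 + 87 = 1026
CMA at t=3 = (1182 + 1026) / (2·4) = 2208 / 8 = 276.000

276.000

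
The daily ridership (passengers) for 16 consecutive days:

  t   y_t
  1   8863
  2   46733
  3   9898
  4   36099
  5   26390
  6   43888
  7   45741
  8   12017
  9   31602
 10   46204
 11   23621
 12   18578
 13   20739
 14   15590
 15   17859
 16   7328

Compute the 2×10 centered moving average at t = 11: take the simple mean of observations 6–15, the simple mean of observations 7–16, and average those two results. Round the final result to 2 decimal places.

25755.90

Sum over 6–15: 43888 + 45741 + 12017 + 31602 + 46204 + 23621 + 18578 + 20739 + 15590 + 17859 = 275839
Sum over 7–16: 45741 + 12017 + 31602 + 46204 + 23621 + 18578 + 20739 + 15590 + 17859 + 7328 = 239279
CMA at t=11 = (275839 + 239279) / (2·10) = 515118 / 20 = 25755.90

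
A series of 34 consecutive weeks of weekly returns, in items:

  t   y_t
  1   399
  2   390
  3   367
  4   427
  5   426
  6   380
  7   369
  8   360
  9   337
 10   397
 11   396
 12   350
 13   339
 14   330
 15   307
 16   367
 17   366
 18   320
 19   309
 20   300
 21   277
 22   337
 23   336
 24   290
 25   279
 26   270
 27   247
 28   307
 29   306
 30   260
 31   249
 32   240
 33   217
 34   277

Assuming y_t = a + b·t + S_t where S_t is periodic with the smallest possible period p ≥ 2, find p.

6

First differences y_{t+1} − y_t: -9, -23, 60, -1, -46, -11, -9, -23, 60, -1, -46, -11, -9, -23, …
The difference pattern repeats every 6 terms and not for any smaller step, so p = 6.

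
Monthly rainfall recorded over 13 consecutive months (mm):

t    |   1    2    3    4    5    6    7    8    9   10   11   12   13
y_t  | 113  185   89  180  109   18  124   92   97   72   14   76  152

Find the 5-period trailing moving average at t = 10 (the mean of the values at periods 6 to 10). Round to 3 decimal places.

80.600

Sum of periods 6–10: 18 + 124 + 92 + 97 + 72 = 403
Divide by 5: 403 / 5 = 80.600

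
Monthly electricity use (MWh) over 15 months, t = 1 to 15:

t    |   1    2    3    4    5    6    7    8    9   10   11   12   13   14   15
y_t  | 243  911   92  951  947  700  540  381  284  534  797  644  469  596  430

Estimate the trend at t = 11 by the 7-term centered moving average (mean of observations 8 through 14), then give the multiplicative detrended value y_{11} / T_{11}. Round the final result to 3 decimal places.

Trend T_11 = (381 + 284 + 534 + 797 + 644 + 469 + 596) / 7 = 3705/7 = 529.28571
Ratio to trend: 797 / 529.28571 = 1.506

1.506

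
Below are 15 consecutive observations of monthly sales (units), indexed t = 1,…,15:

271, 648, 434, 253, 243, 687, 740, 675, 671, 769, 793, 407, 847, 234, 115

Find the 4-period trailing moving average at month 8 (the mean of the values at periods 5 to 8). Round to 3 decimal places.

586.250

Sum of periods 5–8: 243 + 687 + 740 + 675 = 2345
Divide by 4: 2345 / 4 = 586.250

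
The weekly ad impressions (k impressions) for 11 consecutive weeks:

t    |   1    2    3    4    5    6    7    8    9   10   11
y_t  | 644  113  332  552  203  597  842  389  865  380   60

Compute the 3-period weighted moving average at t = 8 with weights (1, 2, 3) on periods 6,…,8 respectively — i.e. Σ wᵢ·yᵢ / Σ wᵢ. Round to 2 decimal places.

574.67

Weighted sum: 1·597 + 2·842 + 3·389 = 597 + 1684 + 1167 = 3448
Weight total: 1 + 2 + 3 = 6
WMA = 3448 / 6 = 574.67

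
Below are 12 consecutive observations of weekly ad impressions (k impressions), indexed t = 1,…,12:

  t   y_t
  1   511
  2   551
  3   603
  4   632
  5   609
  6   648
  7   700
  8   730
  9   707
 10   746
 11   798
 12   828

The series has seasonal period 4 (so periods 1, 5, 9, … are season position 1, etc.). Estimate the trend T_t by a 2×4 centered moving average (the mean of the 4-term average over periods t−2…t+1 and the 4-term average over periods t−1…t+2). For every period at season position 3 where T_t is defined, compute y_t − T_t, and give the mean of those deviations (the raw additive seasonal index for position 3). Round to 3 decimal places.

Season position 3 occurs at t = 3, 7 (where T_t is defined).
t=3: T_3 = 586.50000; y_3 − T_3 = 603 − 586.50000 = 16.50000
t=7: T_7 = 684.00000; y_7 − T_7 = 700 − 684.00000 = 16.00000
Mean deviation: (16.50000 + 16.00000) / 2 = 16.250

16.250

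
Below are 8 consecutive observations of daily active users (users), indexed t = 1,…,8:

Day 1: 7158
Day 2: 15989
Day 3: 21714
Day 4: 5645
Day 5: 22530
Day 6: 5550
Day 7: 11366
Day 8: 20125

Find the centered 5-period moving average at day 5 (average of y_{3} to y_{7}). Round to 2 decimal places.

Sum of periods 3–7: 21714 + 5645 + 22530 + 5550 + 11366 = 66805
Divide by 5: 66805 / 5 = 13361.00

13361.00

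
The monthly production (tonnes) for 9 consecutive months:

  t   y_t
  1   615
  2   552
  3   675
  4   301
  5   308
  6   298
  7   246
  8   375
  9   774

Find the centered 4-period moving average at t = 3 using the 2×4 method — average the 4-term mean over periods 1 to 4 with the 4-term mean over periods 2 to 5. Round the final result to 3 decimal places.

Sum over 1–4: 615 + 552 + 675 + 301 = 2143
Sum over 2–5: 552 + 675 + 301 + 308 = 1836
CMA at t=3 = (2143 + 1836) / (2·4) = 3979 / 8 = 497.375

497.375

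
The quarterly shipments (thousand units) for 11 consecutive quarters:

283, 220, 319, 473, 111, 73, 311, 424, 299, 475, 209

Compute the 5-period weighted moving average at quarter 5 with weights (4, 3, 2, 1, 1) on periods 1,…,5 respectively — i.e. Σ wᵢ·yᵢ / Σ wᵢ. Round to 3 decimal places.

274.000

Weighted sum: 4·283 + 3·220 + 2·319 + 1·473 + 1·111 = 1132 + 660 + 638 + 473 + 111 = 3014
Weight total: 4 + 3 + 2 + 1 + 1 = 11
WMA = 3014 / 11 = 274.000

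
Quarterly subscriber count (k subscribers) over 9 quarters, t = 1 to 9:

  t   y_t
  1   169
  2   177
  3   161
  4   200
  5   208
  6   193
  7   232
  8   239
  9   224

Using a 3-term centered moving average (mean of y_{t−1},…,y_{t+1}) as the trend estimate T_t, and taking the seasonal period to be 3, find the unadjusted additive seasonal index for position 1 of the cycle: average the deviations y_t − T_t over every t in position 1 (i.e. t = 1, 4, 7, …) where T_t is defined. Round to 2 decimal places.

Season position 1 occurs at t = 4, 7 (where T_t is defined).
t=4: T_4 = 189.6667; y_4 − T_4 = 200 − 189.6667 = 10.3333
t=7: T_7 = 221.3333; y_7 − T_7 = 232 − 221.3333 = 10.6667
Mean deviation: (10.3333 + 10.6667) / 2 = 10.50

10.50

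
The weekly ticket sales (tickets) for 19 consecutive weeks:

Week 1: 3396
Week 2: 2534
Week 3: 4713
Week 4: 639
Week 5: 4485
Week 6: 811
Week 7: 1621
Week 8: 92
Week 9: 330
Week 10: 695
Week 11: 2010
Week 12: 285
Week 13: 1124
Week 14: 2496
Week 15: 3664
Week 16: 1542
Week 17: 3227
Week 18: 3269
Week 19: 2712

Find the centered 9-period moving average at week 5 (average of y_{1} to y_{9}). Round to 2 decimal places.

2069.00

Sum of periods 1–9: 3396 + 2534 + 4713 + 639 + 4485 + 811 + 1621 + 92 + 330 = 18621
Divide by 9: 18621 / 9 = 2069.00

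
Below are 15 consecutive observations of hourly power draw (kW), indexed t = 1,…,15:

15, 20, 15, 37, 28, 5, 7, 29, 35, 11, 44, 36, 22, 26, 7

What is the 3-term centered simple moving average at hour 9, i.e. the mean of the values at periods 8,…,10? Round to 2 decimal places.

25.00

Sum of periods 8–10: 29 + 35 + 11 = 75
Divide by 3: 75 / 3 = 25.00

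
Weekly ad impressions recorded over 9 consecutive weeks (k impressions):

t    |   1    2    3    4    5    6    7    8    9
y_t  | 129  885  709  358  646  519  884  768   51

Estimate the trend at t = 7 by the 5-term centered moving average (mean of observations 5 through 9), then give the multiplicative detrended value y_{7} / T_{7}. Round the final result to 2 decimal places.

Trend T_7 = (646 + 519 + 884 + 768 + 51) / 5 = 2868/5 = 573.6000
Ratio to trend: 884 / 573.6000 = 1.54

1.54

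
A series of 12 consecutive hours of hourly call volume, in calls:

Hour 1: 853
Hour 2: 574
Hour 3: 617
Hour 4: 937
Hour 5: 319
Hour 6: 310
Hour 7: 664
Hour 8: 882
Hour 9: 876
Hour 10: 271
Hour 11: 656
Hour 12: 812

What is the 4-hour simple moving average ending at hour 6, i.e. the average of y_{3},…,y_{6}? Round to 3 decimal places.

545.750

Sum of periods 3–6: 617 + 937 + 319 + 310 = 2183
Divide by 4: 2183 / 4 = 545.750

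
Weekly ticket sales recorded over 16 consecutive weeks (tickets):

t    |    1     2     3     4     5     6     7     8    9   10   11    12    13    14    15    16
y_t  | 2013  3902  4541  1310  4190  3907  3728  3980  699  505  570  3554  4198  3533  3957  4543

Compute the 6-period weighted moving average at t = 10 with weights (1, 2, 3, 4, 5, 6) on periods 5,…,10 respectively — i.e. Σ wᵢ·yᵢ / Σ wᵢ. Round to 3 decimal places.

2173.000

Weighted sum: 1·4190 + 2·3907 + 3·3728 + 4·3980 + 5·699 + 6·505 = 4190 + 7814 + 11184 + 15920 + 3495 + 3030 = 45633
Weight total: 1 + 2 + 3 + 4 + 5 + 6 = 21
WMA = 45633 / 21 = 2173.000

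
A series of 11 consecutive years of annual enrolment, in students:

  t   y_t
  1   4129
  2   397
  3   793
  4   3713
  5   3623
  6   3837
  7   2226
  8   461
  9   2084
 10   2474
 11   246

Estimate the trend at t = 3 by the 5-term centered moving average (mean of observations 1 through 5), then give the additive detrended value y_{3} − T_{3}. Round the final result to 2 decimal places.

-1738.00

Trend T_3 = (4129 + 397 + 793 + 3713 + 3623) / 5 = 12655/5 = 2531.0000
Detrended value: 793 − 2531.0000 = -1738.00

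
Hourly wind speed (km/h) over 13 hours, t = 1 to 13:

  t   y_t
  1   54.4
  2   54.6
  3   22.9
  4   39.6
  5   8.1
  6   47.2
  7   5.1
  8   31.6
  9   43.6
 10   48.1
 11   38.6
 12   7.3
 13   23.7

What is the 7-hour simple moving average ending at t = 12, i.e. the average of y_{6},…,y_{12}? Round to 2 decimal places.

31.64

Sum of periods 6–12: 47.2 + 5.1 + 31.6 + 43.6 + 48.1 + 38.6 + 7.3 = 221.5
Divide by 7: 221.5 / 7 = 31.64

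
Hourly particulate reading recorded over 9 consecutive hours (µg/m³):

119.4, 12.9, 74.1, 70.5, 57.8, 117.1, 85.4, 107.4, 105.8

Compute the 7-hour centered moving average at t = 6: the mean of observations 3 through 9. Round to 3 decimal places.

88.300

Sum of periods 3–9: 74.1 + 70.5 + 57.8 + 117.1 + 85.4 + 107.4 + 105.8 = 618.1
Divide by 7: 618.1 / 7 = 88.300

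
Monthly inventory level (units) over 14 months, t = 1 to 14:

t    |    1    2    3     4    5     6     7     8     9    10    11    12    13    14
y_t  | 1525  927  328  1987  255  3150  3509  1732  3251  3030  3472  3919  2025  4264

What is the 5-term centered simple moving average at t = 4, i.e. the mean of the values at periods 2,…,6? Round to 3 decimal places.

Sum of periods 2–6: 927 + 328 + 1987 + 255 + 3150 = 6647
Divide by 5: 6647 / 5 = 1329.400

1329.400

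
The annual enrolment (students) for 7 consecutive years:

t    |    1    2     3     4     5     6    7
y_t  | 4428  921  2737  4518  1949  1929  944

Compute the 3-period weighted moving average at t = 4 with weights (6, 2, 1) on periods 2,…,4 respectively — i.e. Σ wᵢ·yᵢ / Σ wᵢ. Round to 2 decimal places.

Weighted sum: 6·921 + 2·2737 + 1·4518 = 5526 + 5474 + 4518 = 15518
Weight total: 6 + 2 + 1 = 9
WMA = 15518 / 9 = 1724.22

1724.22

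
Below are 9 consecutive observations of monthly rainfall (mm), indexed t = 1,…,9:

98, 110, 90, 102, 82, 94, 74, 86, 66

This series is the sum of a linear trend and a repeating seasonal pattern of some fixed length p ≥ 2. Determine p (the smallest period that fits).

First differences y_{t+1} − y_t: 12, -20, 12, -20, 12, -20, …
The difference pattern repeats every 2 terms and not for any smaller step, so p = 2.

2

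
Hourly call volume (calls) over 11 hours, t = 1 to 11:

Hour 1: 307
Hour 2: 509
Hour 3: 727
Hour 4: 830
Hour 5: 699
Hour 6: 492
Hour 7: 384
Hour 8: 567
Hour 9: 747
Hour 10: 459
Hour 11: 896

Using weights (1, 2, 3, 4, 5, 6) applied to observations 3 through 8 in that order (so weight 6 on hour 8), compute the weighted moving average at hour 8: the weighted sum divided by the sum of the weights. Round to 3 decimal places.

Weighted sum: 1·727 + 2·830 + 3·699 + 4·492 + 5·384 + 6·567 = 727 + 1660 + 2097 + 1968 + 1920 + 3402 = 11774
Weight total: 1 + 2 + 3 + 4 + 5 + 6 = 21
WMA = 11774 / 21 = 560.667

560.667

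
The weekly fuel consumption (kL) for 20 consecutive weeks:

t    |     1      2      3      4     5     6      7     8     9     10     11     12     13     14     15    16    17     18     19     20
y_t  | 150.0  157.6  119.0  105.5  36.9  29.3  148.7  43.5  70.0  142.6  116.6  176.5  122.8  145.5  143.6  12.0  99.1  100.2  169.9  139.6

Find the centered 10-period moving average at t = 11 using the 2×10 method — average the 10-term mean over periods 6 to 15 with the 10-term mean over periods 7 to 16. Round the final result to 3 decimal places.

Sum over 6–15: 29.3 + 148.7 + 43.5 + 70.0 + 142.6 + 116.6 + 176.5 + 122.8 + 145.5 + 143.6 = 1139.1
Sum over 7–16: 148.7 + 43.5 + 70.0 + 142.6 + 116.6 + 176.5 + 122.8 + 145.5 + 143.6 + 12.0 = 1121.8
CMA at t=11 = (1139.1 + 1121.8) / (2·10) = 2260.9 / 20 = 113.045

113.045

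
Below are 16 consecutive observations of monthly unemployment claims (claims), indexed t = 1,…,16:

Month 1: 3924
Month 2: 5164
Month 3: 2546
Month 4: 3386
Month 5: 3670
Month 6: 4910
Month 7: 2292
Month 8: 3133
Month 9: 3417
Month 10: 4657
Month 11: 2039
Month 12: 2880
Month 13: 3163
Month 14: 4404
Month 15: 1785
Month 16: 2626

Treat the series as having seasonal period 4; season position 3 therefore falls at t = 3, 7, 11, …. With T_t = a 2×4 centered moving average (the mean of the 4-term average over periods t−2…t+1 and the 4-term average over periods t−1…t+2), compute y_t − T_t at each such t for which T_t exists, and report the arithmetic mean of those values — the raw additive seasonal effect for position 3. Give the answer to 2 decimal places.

Season position 3 occurs at t = 3, 7, 11 (where T_t is defined).
t=3: T_3 = 3723.2500; y_3 − T_3 = 2546 − 3723.2500 = -1177.2500
t=7: T_7 = 3469.6250; y_7 − T_7 = 2292 − 3469.6250 = -1177.6250
t=11: T_11 = 3216.5000; y_11 − T_11 = 2039 − 3216.5000 = -1177.5000
Mean deviation: (-1177.2500 + -1177.6250 + -1177.5000) / 3 = -1177.46

-1177.46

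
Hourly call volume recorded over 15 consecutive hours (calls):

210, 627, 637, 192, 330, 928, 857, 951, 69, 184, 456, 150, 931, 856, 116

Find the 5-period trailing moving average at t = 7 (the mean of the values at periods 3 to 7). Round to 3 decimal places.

588.800

Sum of periods 3–7: 637 + 192 + 330 + 928 + 857 = 2944
Divide by 5: 2944 / 5 = 588.800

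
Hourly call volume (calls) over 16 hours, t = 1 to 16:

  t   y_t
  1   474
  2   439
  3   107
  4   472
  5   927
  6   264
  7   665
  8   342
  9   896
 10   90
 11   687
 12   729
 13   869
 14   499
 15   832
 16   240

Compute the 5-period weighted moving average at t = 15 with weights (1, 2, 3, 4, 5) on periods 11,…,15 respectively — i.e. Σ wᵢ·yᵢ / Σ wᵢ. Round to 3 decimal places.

Weighted sum: 1·687 + 2·729 + 3·869 + 4·499 + 5·832 = 687 + 1458 + 2607 + 1996 + 4160 = 10908
Weight total: 1 + 2 + 3 + 4 + 5 = 15
WMA = 10908 / 15 = 727.200

727.200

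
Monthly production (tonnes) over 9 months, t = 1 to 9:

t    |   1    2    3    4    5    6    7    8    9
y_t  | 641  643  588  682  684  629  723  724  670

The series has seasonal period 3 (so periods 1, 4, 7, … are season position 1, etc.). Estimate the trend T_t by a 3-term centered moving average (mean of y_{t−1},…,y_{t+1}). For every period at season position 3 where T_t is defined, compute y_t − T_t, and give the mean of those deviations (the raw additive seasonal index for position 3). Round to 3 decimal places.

Season position 3 occurs at t = 3, 6 (where T_t is defined).
t=3: T_3 = 637.66667; y_3 − T_3 = 588 − 637.66667 = -49.66667
t=6: T_6 = 678.66667; y_6 − T_6 = 629 − 678.66667 = -49.66667
Mean deviation: (-49.66667 + -49.66667) / 2 = -49.667

-49.667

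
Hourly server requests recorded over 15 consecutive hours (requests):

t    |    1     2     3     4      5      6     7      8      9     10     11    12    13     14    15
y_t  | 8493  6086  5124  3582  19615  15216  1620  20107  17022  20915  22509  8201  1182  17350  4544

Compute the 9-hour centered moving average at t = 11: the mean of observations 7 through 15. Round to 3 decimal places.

Sum of periods 7–15: 1620 + 20107 + 17022 + 20915 + 22509 + 8201 + 1182 + 17350 + 4544 = 113450
Divide by 9: 113450 / 9 = 12605.556

12605.556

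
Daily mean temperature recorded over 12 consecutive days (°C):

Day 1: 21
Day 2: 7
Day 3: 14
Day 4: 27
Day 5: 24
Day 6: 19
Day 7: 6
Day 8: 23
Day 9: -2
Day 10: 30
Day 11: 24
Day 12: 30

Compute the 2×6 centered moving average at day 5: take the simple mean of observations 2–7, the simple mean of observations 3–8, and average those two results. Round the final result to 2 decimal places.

Sum over 2–7: 7 + 14 + 27 + 24 + 19 + 6 = 97
Sum over 3–8: 14 + 27 + 24 + 19 + 6 + 23 = 113
CMA at t=5 = (97 + 113) / (2·6) = 210 / 12 = 17.50

17.50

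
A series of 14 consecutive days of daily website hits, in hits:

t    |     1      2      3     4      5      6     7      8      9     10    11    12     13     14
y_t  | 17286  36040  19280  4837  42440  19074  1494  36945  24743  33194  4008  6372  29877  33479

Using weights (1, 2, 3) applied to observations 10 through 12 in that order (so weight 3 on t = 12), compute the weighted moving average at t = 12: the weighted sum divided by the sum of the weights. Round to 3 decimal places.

10054.333

Weighted sum: 1·33194 + 2·4008 + 3·6372 = 33194 + 8016 + 19116 = 60326
Weight total: 1 + 2 + 3 = 6
WMA = 60326 / 6 = 10054.333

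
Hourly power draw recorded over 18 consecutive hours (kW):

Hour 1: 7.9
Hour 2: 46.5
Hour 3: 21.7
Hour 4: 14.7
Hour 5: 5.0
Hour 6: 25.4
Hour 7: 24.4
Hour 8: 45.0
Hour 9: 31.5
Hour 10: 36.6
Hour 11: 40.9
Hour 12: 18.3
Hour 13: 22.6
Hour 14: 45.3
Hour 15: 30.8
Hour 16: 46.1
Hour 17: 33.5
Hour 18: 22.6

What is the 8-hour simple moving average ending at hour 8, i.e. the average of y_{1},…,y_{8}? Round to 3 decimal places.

23.825

Sum of periods 1–8: 7.9 + 46.5 + 21.7 + 14.7 + 5.0 + 25.4 + 24.4 + 45.0 = 190.6
Divide by 8: 190.6 / 8 = 23.825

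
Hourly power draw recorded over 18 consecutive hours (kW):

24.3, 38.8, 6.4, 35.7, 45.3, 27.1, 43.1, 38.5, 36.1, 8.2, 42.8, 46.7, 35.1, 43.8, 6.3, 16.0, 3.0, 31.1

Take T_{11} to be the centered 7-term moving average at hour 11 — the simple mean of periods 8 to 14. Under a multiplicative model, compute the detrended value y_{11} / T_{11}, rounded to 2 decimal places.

1.19

Trend T_11 = (38.5 + 36.1 + 8.2 + 42.8 + 46.7 + 35.1 + 43.8) / 7 = 251.2/7 = 35.8857
Ratio to trend: 42.8 / 35.8857 = 1.19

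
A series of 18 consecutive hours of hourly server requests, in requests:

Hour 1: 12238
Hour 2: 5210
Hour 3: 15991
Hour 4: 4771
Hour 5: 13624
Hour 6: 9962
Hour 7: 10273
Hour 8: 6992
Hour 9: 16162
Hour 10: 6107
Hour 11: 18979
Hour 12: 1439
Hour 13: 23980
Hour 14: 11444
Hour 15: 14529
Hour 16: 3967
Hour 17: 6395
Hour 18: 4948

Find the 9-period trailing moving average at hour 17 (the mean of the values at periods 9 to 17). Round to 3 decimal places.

11444.667

Sum of periods 9–17: 16162 + 6107 + 18979 + 1439 + 23980 + 11444 + 14529 + 3967 + 6395 = 103002
Divide by 9: 103002 / 9 = 11444.667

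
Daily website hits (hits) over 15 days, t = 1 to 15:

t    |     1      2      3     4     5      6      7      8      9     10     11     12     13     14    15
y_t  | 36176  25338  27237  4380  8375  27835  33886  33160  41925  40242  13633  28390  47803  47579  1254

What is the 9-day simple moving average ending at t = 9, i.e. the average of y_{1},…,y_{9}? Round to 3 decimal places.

Sum of periods 1–9: 36176 + 25338 + 27237 + 4380 + 8375 + 27835 + 33886 + 33160 + 41925 = 238312
Divide by 9: 238312 / 9 = 26479.111

26479.111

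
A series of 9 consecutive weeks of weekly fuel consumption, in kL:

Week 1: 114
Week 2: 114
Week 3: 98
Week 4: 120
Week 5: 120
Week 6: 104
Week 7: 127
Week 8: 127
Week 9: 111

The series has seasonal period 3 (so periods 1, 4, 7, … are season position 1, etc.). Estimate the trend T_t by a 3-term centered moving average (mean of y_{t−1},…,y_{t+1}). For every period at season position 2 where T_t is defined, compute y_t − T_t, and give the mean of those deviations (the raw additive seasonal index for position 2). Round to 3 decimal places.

5.333

Season position 2 occurs at t = 2, 5, 8 (where T_t is defined).
t=2: T_2 = 108.66667; y_2 − T_2 = 114 − 108.66667 = 5.33333
t=5: T_5 = 114.66667; y_5 − T_5 = 120 − 114.66667 = 5.33333
t=8: T_8 = 121.66667; y_8 − T_8 = 127 − 121.66667 = 5.33333
Mean deviation: (5.33333 + 5.33333 + 5.33333) / 3 = 5.333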